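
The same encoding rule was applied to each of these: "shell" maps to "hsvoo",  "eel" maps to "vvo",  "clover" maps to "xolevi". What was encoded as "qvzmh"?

Each pair mirrors across the alphabet (s↔h, h↔s, e↔v): positions sum to 25. Each letter is replaced by its mirror in the alphabet: a↔z, b↔y, c↔x, and so on (the Atbash cipher).
Reversing it on qvzmh: q↔j, v↔e, z↔a, m↔n, h↔s.

jeans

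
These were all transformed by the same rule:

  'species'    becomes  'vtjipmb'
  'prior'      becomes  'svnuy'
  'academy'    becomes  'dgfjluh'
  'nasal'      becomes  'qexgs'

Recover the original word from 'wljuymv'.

theorem

In species: s→v is +3, p→t is +4, e→j is +5, c→i is +6 — the shift increases by 1 each position. Letter i (0-indexed) is shifted by i+3, so successive shifts are 3, 4, 5, ….
Undoing it on wljuymv: w−3=t, l−4=h, j−5=e, u−6=o, y−7=r, m−8=e, v−9=m.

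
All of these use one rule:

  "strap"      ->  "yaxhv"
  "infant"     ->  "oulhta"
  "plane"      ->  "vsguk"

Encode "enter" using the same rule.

The shifts repeat in a cycle of length 2: positions 0,1,… shift by +6, +7, then the pattern repeats.
On enter: e+6=k, n+7=u, t+6=z, e+7=l, r+6=x.

kuzlx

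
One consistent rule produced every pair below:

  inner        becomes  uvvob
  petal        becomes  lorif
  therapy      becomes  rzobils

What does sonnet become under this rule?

i(8)→u(20) and n(13)→v(21) fit y≡21x+8 (mod 26); the inverse of 21 mod 26 is 5. This is an affine cipher: with a=0,…,z=25, each position x becomes (21x+8) mod 26.
Applying it to sonnet: s(18)→21·18+8≡22=w; o(14)→21·14+8≡16=q; n(13)→21·13+8≡21=v; n(13)→21·13+8≡21=v; e(4)→21·4+8≡14=o; t(19)→21·19+8≡17=r (all mod 26).

wqvvor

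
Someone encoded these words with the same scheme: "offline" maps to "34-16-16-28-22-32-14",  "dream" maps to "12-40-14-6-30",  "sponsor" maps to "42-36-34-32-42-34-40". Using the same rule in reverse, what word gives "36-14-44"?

pet

The formula is n = 2×(alphabet index, a=1) + 4.
Decoding 36-14-44: 36→(36−4)÷2=16=p, 14→(14−4)÷2=5=e, 44→(44−4)÷2=20=t.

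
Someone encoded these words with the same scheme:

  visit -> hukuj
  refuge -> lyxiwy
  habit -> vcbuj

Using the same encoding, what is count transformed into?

v(21)→h(7) and i(8)→u(20) fit y≡25x+2 (mod 26); the inverse of 25 mod 26 is 25. Treating letters as 0–25, the rule is x ↦ 25x + 2 (mod 26).
For count: c(2)→25·2+2≡0=a; o(14)→25·14+2≡14=o; u(20)→25·20+2≡8=i; n(13)→25·13+2≡15=p; t(19)→25·19+2≡9=j (all mod 26).

aoipj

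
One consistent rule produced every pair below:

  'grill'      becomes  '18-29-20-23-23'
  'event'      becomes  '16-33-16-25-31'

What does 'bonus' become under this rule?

g is letter #7 and maps to 18: an offset of 11. Letters become their 1-based position plus 11 (so a→12, b→13, …).
Applying it to bonus: b=2→13, o=15→26, n=14→25, u=21→32, s=19→30.

13-26-25-32-30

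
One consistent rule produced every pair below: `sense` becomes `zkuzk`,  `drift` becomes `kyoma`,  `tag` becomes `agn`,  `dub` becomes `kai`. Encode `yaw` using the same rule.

The shift depends on letter class: consonant s→z is +7, but vowel e→k is +6. The rule splits by letter class: vowels +6, consonants +7.
Applying it to yaw: y(cons)+7=f, a(vowel)+6=g, w(cons)+7=d.

fgd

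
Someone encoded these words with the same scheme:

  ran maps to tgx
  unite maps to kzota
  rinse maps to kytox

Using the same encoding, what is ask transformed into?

qyg

Two steps: reverse the string, then apply a Caesar shift of +6.
Applying it to ask: reverse → ksa; then shift: k+6=q, s+6=y, a+6=g.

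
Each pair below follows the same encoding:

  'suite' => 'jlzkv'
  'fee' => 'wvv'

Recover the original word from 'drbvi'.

Compare letters: s→j is +17, u→l is +17, i→z is +17 — a constant shift. This is a Caesar cipher with shift 17.
Decoding drbvi: d−17=m, r−17=a, b−17=k, v−17=e, i−17=r.

maker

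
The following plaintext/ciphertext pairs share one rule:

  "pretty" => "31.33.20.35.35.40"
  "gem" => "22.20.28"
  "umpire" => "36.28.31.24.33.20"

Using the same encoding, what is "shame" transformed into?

34.23.16.28.20

p is letter #16 and maps to 31: an offset of 15. The number is (letter's place in the alphabet, a=1) + 15.
On shame: s=19→34, h=8→23, a=1→16, m=13→28, e=5→20.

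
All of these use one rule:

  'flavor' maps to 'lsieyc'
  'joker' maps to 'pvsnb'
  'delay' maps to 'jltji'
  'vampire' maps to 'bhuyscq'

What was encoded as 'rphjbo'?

lizard

In flavor: f→l is +6, l→s is +7, a→i is +8, v→e is +9 — the shift increases by 1 each position. Letter i (0-indexed) is shifted by i+6, so successive shifts are 6, 7, 8, ….
Undoing it on rphjbo: r−6=l, p−7=i, h−8=z, j−9=a, b−10=r, o−11=d.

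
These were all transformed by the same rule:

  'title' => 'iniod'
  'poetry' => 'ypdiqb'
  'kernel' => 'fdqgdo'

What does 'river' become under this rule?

qnadq

This is an affine cipher: with a=0,…,z=25, each position x becomes (9x+19) mod 26.
Applying it to river: r(17)→9·17+19≡16=q; i(8)→9·8+19≡13=n; v(21)→9·21+19≡0=a; e(4)→9·4+19≡3=d; r(17)→9·17+19≡16=q (all mod 26).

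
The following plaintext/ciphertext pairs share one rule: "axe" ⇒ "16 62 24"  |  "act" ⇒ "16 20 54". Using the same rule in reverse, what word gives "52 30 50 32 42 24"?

shrine

Each letter becomes 2×(its alphabet position, a=1..z=26) + 14.
Reversing it on 52 30 50 32 42 24: 52→(52−14)÷2=19=s, 30→(30−14)÷2=8=h, 50→(50−14)÷2=18=r, 32→(32−14)÷2=9=i, 42→(42−14)÷2=14=n, 24→(24−14)÷2=5=e.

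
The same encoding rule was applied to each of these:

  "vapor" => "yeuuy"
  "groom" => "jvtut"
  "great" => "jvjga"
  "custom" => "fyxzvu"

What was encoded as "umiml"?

In vapor: v→y is +3, a→e is +4, p→u is +5, o→u is +6 — the shift increases by 1 each position. Letter i (0-indexed) is shifted by i+3, so successive shifts are 3, 4, 5, ….
Undoing it on umiml: u−3=r, m−4=i, i−5=d, m−6=g, l−7=e.

ridge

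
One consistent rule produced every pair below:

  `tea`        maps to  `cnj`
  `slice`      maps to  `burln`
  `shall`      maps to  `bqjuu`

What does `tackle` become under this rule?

cjltun

Compare letters: t→c is +9, e→n is +9, a→j is +9 — a constant shift. This is a Caesar cipher with shift 9.
Applying it to tackle: t+9=c, a+9=j, c+9=l, k+9=t, l+9=u, e+9=n.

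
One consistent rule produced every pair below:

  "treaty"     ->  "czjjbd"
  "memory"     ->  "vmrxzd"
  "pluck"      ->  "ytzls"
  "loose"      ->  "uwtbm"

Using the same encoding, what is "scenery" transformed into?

bkjwmwh

Shifts by position in treaty: pos 0: t→c (+9), pos 1: r→z (+8), pos 2: e→j (+5), pos 3: a→j (+9), pos 4: t→b (+8), pos 5: y→d (+5) — repeating every 3. A repeating key of period 3 is used — shifts +9, +8, +5 over and over.
For scenery: s+9=b, c+8=k, e+5=j, n+9=w, e+8=m, r+5=w, y+9=h.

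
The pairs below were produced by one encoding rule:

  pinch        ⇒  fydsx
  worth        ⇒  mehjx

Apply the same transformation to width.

mytjx

Compare letters: p→f is +16, i→y is +16, n→d is +16 — a constant shift. This is a Caesar cipher with shift 16.
On width: w+16=m, i+16=y, d+16=t, t+16=j, h+16=x.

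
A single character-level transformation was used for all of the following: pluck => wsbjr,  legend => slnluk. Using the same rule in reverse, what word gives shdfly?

lawyer

Compare letters: p→w is +7, l→s is +7, u→b is +7 — a constant shift. Each letter is shifted forward by 7 in the alphabet (a Caesar shift of +7).
Decoding shdfly: s−7=l, h−7=a, d−7=w, f−7=y, l−7=e, y−7=r.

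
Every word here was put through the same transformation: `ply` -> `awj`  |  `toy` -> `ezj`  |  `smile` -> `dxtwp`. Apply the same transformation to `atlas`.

Compare letters: p→a is +11, l→w is +11, y→j is +11 — a constant shift. Every letter moves 11 places later in the alphabet, wrapping around z→a.
On atlas: a+11=l, t+11=e, l+11=w, a+11=l, s+11=d.

lewld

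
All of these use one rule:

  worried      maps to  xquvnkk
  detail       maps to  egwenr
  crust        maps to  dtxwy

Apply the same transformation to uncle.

vpfpj

The shift increases by 1 at each position, starting from +1: 1, 2, 3, ….
For uncle: u+1=v, n+2=p, c+3=f, l+4=p, e+5=j.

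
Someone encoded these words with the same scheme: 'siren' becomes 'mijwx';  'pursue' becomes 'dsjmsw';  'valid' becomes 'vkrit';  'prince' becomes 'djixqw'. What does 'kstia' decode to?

audio

s(18)→m(12) and i(8)→i(8) fit y≡3x+10 (mod 26); the inverse of 3 mod 26 is 9. This is an affine cipher: with a=0,…,z=25, each position x becomes (3x+10) mod 26.
Reversing it on kstia: k(10)→9·(10−10)≡0=a; s(18)→9·(18−10)≡20=u; t(19)→9·(19−10)≡3=d; i(8)→9·(8−10)≡8=i; a(0)→9·(0−10)≡14=o (all mod 26).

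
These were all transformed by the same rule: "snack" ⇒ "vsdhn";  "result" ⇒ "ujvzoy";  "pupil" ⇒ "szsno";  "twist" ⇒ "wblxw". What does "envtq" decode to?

bison

Shifts by position in snack: pos 0: s→v (+3), pos 1: n→s (+5), pos 2: a→d (+3), pos 3: c→h (+5) — repeating every 2. It's a Vigenère-style cipher with numeric key [3,5]: position i shifts by key[i mod 2].
Reversing it on envtq: e−3=b, n−5=i, v−3=s, t−5=o, q−3=n.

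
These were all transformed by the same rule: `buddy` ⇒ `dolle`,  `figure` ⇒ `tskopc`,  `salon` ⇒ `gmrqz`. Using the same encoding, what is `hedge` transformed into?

bclkc

b(1)→d(3) and u(20)→o(14) fit y≡17x+12 (mod 26); the inverse of 17 mod 26 is 23. This is an affine cipher: with a=0,…,z=25, each position x becomes (17x+12) mod 26.
On hedge: h(7)→17·7+12≡1=b; e(4)→17·4+12≡2=c; d(3)→17·3+12≡11=l; g(6)→17·6+12≡10=k; e(4)→17·4+12≡2=c (all mod 26).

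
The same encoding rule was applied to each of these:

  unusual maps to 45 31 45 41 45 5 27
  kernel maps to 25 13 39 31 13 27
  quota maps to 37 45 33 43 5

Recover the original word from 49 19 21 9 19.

The formula is n = 2×(alphabet index, a=1) + 3.
Reversing it on 49 19 21 9 19: 49→(49−3)÷2=23=w, 19→(19−3)÷2=8=h, 21→(21−3)÷2=9=i, 9→(9−3)÷2=3=c, 19→(19−3)÷2=8=h.

which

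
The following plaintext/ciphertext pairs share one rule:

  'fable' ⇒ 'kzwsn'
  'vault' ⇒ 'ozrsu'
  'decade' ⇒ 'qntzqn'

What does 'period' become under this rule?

gnabjq

This is an affine cipher: with a=0,…,z=25, each position x becomes (23x+25) mod 26.
For period: p(15)→23·15+25≡6=g; e(4)→23·4+25≡13=n; r(17)→23·17+25≡0=a; i(8)→23·8+25≡1=b; o(14)→23·14+25≡9=j; d(3)→23·3+25≡16=q (all mod 26).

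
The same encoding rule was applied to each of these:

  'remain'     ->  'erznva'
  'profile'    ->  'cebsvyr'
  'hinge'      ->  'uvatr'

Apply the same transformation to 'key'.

xrl

It's a constant shift of +13 (ROT13).
For key: k+13=x, e+13=r, y+13=l.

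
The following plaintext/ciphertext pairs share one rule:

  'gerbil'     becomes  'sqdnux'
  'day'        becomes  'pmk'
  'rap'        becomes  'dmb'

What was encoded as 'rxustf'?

Compare letters: g→s is +12, e→q is +12, r→d is +12 — a constant shift. Each letter is shifted forward by 12 in the alphabet (a Caesar shift of +12).
Undoing it on rxustf: r−12=f, x−12=l, u−12=i, s−12=g, t−12=h, f−12=t.

flight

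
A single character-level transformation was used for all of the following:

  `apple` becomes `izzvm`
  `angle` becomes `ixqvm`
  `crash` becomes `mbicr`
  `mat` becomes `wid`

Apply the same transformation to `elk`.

The shift depends on letter class: consonant p→z is +10, but vowel a→i is +8. Vowels shift forward by 8 and consonants shift forward by 10.
Applying it to elk: e(vowel)+8=m, l(cons)+10=v, k(cons)+10=u.

mvu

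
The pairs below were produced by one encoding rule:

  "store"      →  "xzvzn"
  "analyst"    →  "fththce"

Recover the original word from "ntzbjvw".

In store: s→x is +5, t→z is +6, o→v is +7, r→z is +8 — the shift increases by 1 each position. Each letter shifts forward by (position + 5), i.e. 5, 6, 7, … — the shift grows by one for each successive letter.
Undoing it on ntzbjvw: n−5=i, t−6=n, z−7=s, b−8=t, j−9=a, v−10=l, w−11=l.

install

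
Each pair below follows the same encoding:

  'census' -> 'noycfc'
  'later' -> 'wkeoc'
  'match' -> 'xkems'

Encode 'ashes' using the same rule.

lcsod

Shifts by position in census: pos 0: c→n (+11), pos 1: e→o (+10), pos 2: n→y (+11), pos 3: s→c (+10) — repeating every 2. The shifts repeat in a cycle of length 2: positions 0,1,… shift by +11, +10, then the pattern repeats.
On ashes: a+11=l, s+10=c, h+11=s, e+10=o, s+11=d.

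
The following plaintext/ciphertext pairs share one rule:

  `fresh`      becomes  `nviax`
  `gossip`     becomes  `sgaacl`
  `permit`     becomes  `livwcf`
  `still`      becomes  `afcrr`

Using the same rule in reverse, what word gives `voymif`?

f(5)→n(13) and r(17)→v(21) fit y≡5x+14 (mod 26); the inverse of 5 mod 26 is 21. Treating letters as 0–25, the rule is x ↦ 5x + 14 (mod 26).
Undoing it on voymif: v(21)→21·(21−14)≡17=r; o(14)→21·(14−14)≡0=a; y(24)→21·(24−14)≡2=c; m(12)→21·(12−14)≡10=k; i(8)→21·(8−14)≡4=e; f(5)→21·(5−14)≡19=t (all mod 26).

racket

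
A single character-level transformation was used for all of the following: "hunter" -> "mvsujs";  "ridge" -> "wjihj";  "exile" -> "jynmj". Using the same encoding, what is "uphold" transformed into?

Shifts by position in hunter: pos 0: h→m (+5), pos 1: u→v (+1), pos 2: n→s (+5), pos 3: t→u (+1) — repeating every 2. A repeating key of period 2 is used — shifts +5, +1 over and over.
Applying it to uphold: u+5=z, p+1=q, h+5=m, o+1=p, l+5=q, d+1=e.

zqmpqe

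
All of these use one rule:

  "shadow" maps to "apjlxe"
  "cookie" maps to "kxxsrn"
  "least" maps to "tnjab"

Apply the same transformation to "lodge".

The shift depends on letter class: consonant s→a is +8, but vowel a→j is +9. Vowels shift forward by 9 and consonants shift forward by 8.
For lodge: l(cons)+8=t, o(vowel)+9=x, d(cons)+8=l, g(cons)+8=o, e(vowel)+9=n.

txlon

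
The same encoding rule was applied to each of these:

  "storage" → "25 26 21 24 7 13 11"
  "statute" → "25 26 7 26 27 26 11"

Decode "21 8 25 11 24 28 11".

s is letter #19 and maps to 25: an offset of 6. Each letter is replaced by its alphabet position (a=1..z=26) + 6.
Undoing it on 21 8 25 11 24 28 11: 21→(21−6)÷1=15=o, 8→(8−6)÷1=2=b, 25→(25−6)÷1=19=s, 11→(11−6)÷1=5=e, 24→(24−6)÷1=18=r, 28→(28−6)÷1=22=v, 11→(11−6)÷1=5=e.

observe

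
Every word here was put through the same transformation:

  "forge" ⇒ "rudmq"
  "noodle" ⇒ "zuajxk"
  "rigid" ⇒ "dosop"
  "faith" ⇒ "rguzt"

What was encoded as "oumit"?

Shifts by position in forge: pos 0: f→r (+12), pos 1: o→u (+6), pos 2: r→d (+12), pos 3: g→m (+6) — repeating every 2. A repeating key of period 2 is used — shifts +12, +6 over and over.
Decoding oumit: o−12=c, u−6=o, m−12=a, i−6=c, t−12=h.

coach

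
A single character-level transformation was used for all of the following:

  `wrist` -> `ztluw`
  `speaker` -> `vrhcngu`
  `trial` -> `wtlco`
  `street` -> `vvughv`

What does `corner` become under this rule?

Shifts by position in wrist: pos 0: w→z (+3), pos 1: r→t (+2), pos 2: i→l (+3), pos 3: s→u (+2) — repeating every 2. A repeating key of period 2 is used — shifts +3, +2 over and over.
On corner: c+3=f, o+2=q, r+3=u, n+2=p, e+3=h, r+2=t.

fqupht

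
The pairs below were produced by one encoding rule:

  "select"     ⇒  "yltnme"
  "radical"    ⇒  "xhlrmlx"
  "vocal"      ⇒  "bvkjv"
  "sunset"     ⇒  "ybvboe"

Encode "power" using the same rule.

In select: s→y is +6, e→l is +7, l→t is +8, e→n is +9 — the shift increases by 1 each position. The shift increases by 1 at each position, starting from +6: 6, 7, 8, ….
On power: p+6=v, o+7=v, w+8=e, e+9=n, r+10=b.

vvenb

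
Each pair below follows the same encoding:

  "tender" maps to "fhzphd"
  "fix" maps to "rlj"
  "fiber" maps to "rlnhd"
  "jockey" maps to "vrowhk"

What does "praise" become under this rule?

bddleh

Vowels shift forward by 3 and consonants shift forward by 12.
For praise: p(cons)+12=b, r(cons)+12=d, a(vowel)+3=d, i(vowel)+3=l, s(cons)+12=e, e(vowel)+3=h.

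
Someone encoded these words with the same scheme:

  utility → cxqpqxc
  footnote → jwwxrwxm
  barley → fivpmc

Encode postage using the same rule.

Two shifts are in play — +8 for a/e/i/o/u, +4 for every other letter.
For postage: p(cons)+4=t, o(vowel)+8=w, s(cons)+4=w, t(cons)+4=x, a(vowel)+8=i, g(cons)+4=k, e(vowel)+8=m.

twwxikm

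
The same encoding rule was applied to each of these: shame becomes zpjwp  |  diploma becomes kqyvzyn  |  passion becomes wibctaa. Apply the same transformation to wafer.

diooc

In shame: s→z is +7, h→p is +8, a→j is +9, m→w is +10 — the shift increases by 1 each position. Letter i (0-indexed) is shifted by i+7, so successive shifts are 7, 8, 9, ….
On wafer: w+7=d, a+8=i, f+9=o, e+10=o, r+11=c.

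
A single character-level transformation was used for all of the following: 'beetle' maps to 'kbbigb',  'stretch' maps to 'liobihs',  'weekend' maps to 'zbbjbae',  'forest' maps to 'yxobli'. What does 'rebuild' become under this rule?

b(1)→k(10) and e(4)→b(1) fit y≡23x+13 (mod 26); the inverse of 23 mod 26 is 17. Treating letters as 0–25, the rule is x ↦ 23x + 13 (mod 26).
Applying it to rebuild: r(17)→23·17+13≡14=o; e(4)→23·4+13≡1=b; b(1)→23·1+13≡10=k; u(20)→23·20+13≡5=f; i(8)→23·8+13≡15=p; l(11)→23·11+13≡6=g; d(3)→23·3+13≡4=e (all mod 26).

obkfpge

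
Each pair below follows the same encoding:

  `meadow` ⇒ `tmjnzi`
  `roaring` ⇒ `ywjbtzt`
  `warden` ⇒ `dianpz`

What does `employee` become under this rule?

luyvzkrs

In meadow: m→t is +7, e→m is +8, a→j is +9, d→n is +10 — the shift increases by 1 each position. Each letter shifts forward by (position + 7), i.e. 7, 8, 9, … — the shift grows by one for each successive letter.
On employee: e+7=l, m+8=u, p+9=y, l+10=v, o+11=z, y+12=k, e+13=r, e+14=s.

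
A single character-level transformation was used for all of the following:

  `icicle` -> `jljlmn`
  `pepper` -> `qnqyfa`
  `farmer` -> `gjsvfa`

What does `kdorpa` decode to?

The shifts repeat in a cycle of length 2: positions 0,1,… shift by +1, +9, then the pattern repeats.
Decoding kdorpa: k−1=j, d−9=u, o−1=n, r−9=i, p−1=o, a−9=r.

junior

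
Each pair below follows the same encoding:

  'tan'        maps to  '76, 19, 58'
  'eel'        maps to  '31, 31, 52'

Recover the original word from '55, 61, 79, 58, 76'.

Each letter becomes 3×(its alphabet position, a=1..z=26) + 16.
Undoing it on 55, 61, 79, 58, 76: 55→(55−16)÷3=13=m, 61→(61−16)÷3=15=o, 79→(79−16)÷3=21=u, 58→(58−16)÷3=14=n, 76→(76−16)÷3=20=t.

mount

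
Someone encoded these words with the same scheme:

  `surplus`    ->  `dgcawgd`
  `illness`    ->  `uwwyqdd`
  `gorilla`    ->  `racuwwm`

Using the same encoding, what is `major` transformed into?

The shift depends on letter class: consonant s→d is +11, but vowel u→g is +12. Vowels shift forward by 12 and consonants shift forward by 11.
Applying it to major: m(cons)+11=x, a(vowel)+12=m, j(cons)+11=u, o(vowel)+12=a, r(cons)+11=c.

xmuac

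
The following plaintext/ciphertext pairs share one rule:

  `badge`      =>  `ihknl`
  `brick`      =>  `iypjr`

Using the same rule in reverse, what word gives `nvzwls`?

Compare letters: b→i is +7, a→h is +7, d→k is +7 — a constant shift. This is a Caesar cipher with shift 7.
Reversing it on nvzwls: n−7=g, v−7=o, z−7=s, w−7=p, l−7=e, s−7=l.

gospel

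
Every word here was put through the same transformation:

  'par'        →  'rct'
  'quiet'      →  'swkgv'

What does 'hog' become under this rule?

jqi

Compare letters: p→r is +2, a→c is +2, r→t is +2 — a constant shift. Each letter is shifted forward by 2 in the alphabet (a Caesar shift of +2).
On hog: h+2=j, o+2=q, g+2=i.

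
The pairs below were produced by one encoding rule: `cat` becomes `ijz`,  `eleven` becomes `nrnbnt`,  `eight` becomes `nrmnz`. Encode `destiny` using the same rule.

jnyzrte

The shift depends on letter class: consonant c→i is +6, but vowel a→j is +9. The rule splits by letter class: vowels +9, consonants +6.
For destiny: d(cons)+6=j, e(vowel)+9=n, s(cons)+6=y, t(cons)+6=z, i(vowel)+9=r, n(cons)+6=t, y(cons)+6=e.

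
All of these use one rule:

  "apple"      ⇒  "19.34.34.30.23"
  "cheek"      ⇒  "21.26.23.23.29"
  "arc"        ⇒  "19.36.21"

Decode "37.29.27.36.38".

skirt

Each letter is replaced by its alphabet position (a=1..z=26) + 18.
Undoing it on 37.29.27.36.38: 37→(37−18)÷1=19=s, 29→(29−18)÷1=11=k, 27→(27−18)÷1=9=i, 36→(36−18)÷1=18=r, 38→(38−18)÷1=20=t.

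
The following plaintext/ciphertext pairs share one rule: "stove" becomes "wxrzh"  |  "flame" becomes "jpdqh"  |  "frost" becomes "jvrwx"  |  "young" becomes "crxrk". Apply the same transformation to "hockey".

The shift depends on letter class: consonant s→w is +4, but vowel o→r is +3. Vowels shift forward by 3 and consonants shift forward by 4.
On hockey: h(cons)+4=l, o(vowel)+3=r, c(cons)+4=g, k(cons)+4=o, e(vowel)+3=h, y(cons)+4=c.

lrgohc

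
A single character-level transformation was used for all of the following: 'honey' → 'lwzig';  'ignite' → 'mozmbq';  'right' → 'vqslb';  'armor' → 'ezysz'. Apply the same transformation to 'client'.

The shifts repeat in a cycle of length 3: positions 0,1,… shift by +4, +8, +12, then the pattern repeats.
Applying it to client: c+4=g, l+8=t, i+12=u, e+4=i, n+8=v, t+12=f.

gtuivf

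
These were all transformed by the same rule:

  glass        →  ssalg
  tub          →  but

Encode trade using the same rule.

The output letters match the input read backwards: glass reversed is ssalg. It's just the letters in reverse order.
For trade: reverse → edart.

edart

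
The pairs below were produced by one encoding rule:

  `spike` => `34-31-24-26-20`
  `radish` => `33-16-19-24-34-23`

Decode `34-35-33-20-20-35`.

street

The number is (letter's place in the alphabet, a=1) + 15.
Reversing it on 34-35-33-20-20-35: 34→(34−15)÷1=19=s, 35→(35−15)÷1=20=t, 33→(33−15)÷1=18=r, 20→(20−15)÷1=5=e, 20→(20−15)÷1=5=e, 35→(35−15)÷1=20=t.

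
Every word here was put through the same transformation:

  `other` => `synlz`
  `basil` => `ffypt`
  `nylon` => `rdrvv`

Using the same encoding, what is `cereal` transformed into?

gjxliu

In other: o→s is +4, t→y is +5, h→n is +6, e→l is +7 — the shift increases by 1 each position. The shift increases by 1 at each position, starting from +4: 4, 5, 6, ….
For cereal: c+4=g, e+5=j, r+6=x, e+7=l, a+8=i, l+9=u.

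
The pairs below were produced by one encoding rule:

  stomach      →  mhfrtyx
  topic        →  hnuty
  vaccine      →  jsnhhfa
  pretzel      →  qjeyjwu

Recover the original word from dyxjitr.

modesty

The output letters match the input read backwards, each shifted +5: stomach reversed is hcamots. Two steps: reverse the string, then apply a Caesar shift of +5.
Reversing it on dyxjitr: shift back: d−5=y, y−5=t, x−5=s, j−5=e, i−5=d, t−5=o, r−5=m → ytsedom; then reverse → modesty.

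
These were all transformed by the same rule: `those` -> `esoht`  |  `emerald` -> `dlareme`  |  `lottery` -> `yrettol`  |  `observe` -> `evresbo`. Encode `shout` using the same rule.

tuohs

The output letters match the input read backwards: those reversed is esoht. It's just the letters in reverse order.
On shout: reverse → tuohs.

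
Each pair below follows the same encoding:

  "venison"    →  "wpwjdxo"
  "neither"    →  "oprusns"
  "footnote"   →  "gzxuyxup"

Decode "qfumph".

pulley

Shifts by position in venison: pos 0: v→w (+1), pos 1: e→p (+11), pos 2: n→w (+9), pos 3: i→j (+1), pos 4: s→d (+11), pos 5: o→x (+9) — repeating every 3. It's a Vigenère-style cipher with numeric key [1,11,9]: position i shifts by key[i mod 3].
Decoding qfumph: q−1=p, f−11=u, u−9=l, m−1=l, p−11=e, h−9=y.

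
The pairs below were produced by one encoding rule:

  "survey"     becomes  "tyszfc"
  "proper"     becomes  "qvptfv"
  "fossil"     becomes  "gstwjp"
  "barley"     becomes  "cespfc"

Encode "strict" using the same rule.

txsmdx

The shifts repeat in a cycle of length 2: positions 0,1,… shift by +1, +4, then the pattern repeats.
On strict: s+1=t, t+4=x, r+1=s, i+4=m, c+1=d, t+4=x.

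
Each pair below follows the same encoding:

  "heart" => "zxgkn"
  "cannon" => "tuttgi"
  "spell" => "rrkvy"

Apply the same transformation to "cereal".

The output letters match the input read backwards, each shifted +6: heart reversed is traeh. Read the word backwards and shift each letter +6.
For cereal: reverse → laerec; then shift: l+6=r, a+6=g, e+6=k, r+6=x, e+6=k, c+6=i.

rgkxki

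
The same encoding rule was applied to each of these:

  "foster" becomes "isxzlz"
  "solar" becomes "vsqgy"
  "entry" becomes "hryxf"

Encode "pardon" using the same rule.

Each letter shifts forward by (position + 3), i.e. 3, 4, 5, … — the shift grows by one for each successive letter.
Applying it to pardon: p+3=s, a+4=e, r+5=w, d+6=j, o+7=v, n+8=v.

sewjvv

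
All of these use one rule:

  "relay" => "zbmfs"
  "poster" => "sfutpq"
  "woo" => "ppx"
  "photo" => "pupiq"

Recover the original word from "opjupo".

Two steps: reverse the string, then apply a Caesar shift of +1.
Undoing it on opjupo: shift back: o−1=n, p−1=o, j−1=i, u−1=t, p−1=o, o−1=n → noiton; then reverse → notion.

notion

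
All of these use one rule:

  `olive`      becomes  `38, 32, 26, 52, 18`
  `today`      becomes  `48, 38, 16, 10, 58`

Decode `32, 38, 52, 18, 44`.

o(#15)→38 and l(#12)→32: differences scale by 2, so n = 2·pos + 8. The formula is n = 2×(alphabet index, a=1) + 8.
Undoing it on 32, 38, 52, 18, 44: 32→(32−8)÷2=12=l, 38→(38−8)÷2=15=o, 52→(52−8)÷2=22=v, 18→(18−8)÷2=5=e, 44→(44−8)÷2=18=r.

lover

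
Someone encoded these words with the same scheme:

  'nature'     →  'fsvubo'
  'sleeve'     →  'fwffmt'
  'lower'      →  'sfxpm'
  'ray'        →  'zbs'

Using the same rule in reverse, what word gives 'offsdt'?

The output letters match the input read backwards, each shifted +1: nature reversed is erutan. The word is reversed, then every letter is shifted forward by 1.
Undoing it on offsdt: shift back: o−1=n, f−1=e, f−1=e, s−1=r, d−1=c, t−1=s → neercs; then reverse → screen.

screen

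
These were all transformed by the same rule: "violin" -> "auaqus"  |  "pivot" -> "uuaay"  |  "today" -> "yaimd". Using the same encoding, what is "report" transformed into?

The shift depends on letter class: consonant v→a is +5, but vowel i→u is +12. Vowels shift forward by 12 and consonants shift forward by 5.
On report: r(cons)+5=w, e(vowel)+12=q, p(cons)+5=u, o(vowel)+12=a, r(cons)+5=w, t(cons)+5=y.

wquawy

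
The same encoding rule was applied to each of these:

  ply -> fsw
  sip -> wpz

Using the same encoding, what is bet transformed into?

ali

The output letters match the input read backwards, each shifted +7: ply reversed is ylp. Two steps: reverse the string, then apply a Caesar shift of +7.
For bet: reverse → teb; then shift: t+7=a, e+7=l, b+7=i.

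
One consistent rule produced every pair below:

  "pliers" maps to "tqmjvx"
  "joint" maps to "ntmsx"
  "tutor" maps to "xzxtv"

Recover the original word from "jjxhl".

fetch

Shifts by position in pliers: pos 0: p→t (+4), pos 1: l→q (+5), pos 2: i→m (+4), pos 3: e→j (+5) — repeating every 2. The shifts repeat in a cycle of length 2: positions 0,1,… shift by +4, +5, then the pattern repeats.
Reversing it on jjxhl: j−4=f, j−5=e, x−4=t, h−5=c, l−4=h.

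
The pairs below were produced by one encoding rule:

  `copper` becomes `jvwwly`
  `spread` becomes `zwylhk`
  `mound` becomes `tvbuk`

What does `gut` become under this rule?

Compare letters: c→j is +7, o→v is +7, p→w is +7 — a constant shift. Every letter moves 7 places later in the alphabet, wrapping around z→a.
Applying it to gut: g+7=n, u+7=b, t+7=a.

nba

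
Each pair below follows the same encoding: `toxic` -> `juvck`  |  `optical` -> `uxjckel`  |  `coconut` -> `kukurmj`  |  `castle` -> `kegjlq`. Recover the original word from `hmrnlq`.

t(19)→j(9) and o(14)→u(20) fit y≡3x+4 (mod 26); the inverse of 3 mod 26 is 9. Treating letters as 0–25, the rule is x ↦ 3x + 4 (mod 26).
Decoding hmrnlq: h(7)→9·(7−4)≡1=b; m(12)→9·(12−4)≡20=u; r(17)→9·(17−4)≡13=n; n(13)→9·(13−4)≡3=d; l(11)→9·(11−4)≡11=l; q(16)→9·(16−4)≡4=e (all mod 26).

bundle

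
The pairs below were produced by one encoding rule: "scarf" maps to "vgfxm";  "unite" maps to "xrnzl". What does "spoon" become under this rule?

vttuu

In scarf: s→v is +3, c→g is +4, a→f is +5, r→x is +6 — the shift increases by 1 each position. Letter i (0-indexed) is shifted by i+3, so successive shifts are 3, 4, 5, ….
On spoon: s+3=v, p+4=t, o+5=t, o+6=u, n+7=u.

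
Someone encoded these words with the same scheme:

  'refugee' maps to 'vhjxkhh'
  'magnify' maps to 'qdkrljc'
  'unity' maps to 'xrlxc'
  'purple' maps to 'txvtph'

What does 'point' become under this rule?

The shift depends on letter class: consonant r→v is +4, but vowel e→h is +3. Two shifts are in play — +3 for a/e/i/o/u, +4 for every other letter.
Applying it to point: p(cons)+4=t, o(vowel)+3=r, i(vowel)+3=l, n(cons)+4=r, t(cons)+4=x.

trlrx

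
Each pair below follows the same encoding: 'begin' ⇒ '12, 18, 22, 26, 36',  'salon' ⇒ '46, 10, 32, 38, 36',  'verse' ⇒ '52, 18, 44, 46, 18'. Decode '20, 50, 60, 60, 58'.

fuzzy

Each letter becomes 2×(its alphabet position, a=1..z=26) + 8.
Reversing it on 20, 50, 60, 60, 58: 20→(20−8)÷2=6=f, 50→(50−8)÷2=21=u, 60→(60−8)÷2=26=z, 60→(60−8)÷2=26=z, 58→(58−8)÷2=25=y.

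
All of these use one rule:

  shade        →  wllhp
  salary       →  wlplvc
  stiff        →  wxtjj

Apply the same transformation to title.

xtxpp

The shift depends on letter class: consonant s→w is +4, but vowel a→l is +11. Two shifts are in play — +11 for a/e/i/o/u, +4 for every other letter.
Applying it to title: t(cons)+4=x, i(vowel)+11=t, t(cons)+4=x, l(cons)+4=p, e(vowel)+11=p.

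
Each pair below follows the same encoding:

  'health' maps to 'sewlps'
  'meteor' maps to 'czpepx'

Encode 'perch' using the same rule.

Read the word backwards and shift each letter +11.
On perch: reverse → hcrep; then shift: h+11=s, c+11=n, r+11=c, e+11=p, p+11=a.

sncpa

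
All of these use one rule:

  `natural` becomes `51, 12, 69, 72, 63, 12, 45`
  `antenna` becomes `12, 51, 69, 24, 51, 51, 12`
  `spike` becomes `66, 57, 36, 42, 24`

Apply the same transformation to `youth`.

84, 54, 72, 69, 33

n(#14)→51 and a(#1)→12: differences scale by 3, so n = 3·pos + 9. The formula is n = 3×(alphabet index, a=1) + 9.
Applying it to youth: y=25→84, o=15→54, u=21→72, t=20→69, h=8→33.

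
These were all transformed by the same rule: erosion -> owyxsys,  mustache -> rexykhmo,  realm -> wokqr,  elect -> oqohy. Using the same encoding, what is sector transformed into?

The shift depends on letter class: consonant r→w is +5, but vowel e→o is +10. Vowels shift forward by 10 and consonants shift forward by 5.
Applying it to sector: s(cons)+5=x, e(vowel)+10=o, c(cons)+5=h, t(cons)+5=y, o(vowel)+10=y, r(cons)+5=w.

xohyyw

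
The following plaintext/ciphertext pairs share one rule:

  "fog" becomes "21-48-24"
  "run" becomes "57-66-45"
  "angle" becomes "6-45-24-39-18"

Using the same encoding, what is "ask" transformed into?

6-60-36

f(#6)→21 and o(#15)→48: differences scale by 3, so n = 3·pos + 3. With a=1..z=26, the number is 3·pos + 3.
On ask: a=1→6, s=19→60, k=11→36.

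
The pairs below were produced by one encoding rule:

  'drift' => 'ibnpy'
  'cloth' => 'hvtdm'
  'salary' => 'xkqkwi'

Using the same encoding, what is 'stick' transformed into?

A repeating key of period 2 is used — shifts +5, +10 over and over.
For stick: s+5=x, t+10=d, i+5=n, c+10=m, k+5=p.

xdnmp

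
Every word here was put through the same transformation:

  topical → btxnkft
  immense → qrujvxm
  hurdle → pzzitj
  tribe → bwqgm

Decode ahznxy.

script

Shifts by position in topical: pos 0: t→b (+8), pos 1: o→t (+5), pos 2: p→x (+8), pos 3: i→n (+5) — repeating every 2. A repeating key of period 2 is used — shifts +8, +5 over and over.
Decoding ahznxy: a−8=s, h−5=c, z−8=r, n−5=i, x−8=p, y−5=t.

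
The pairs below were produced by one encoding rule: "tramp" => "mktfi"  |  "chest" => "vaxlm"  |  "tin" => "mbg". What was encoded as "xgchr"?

enjoy

Compare letters: t→m is +19, r→k is +19, a→t is +19 — a constant shift. Every letter moves 19 places later in the alphabet, wrapping around z→a.
Decoding xgchr: x−19=e, g−19=n, c−19=j, h−19=o, r−19=y.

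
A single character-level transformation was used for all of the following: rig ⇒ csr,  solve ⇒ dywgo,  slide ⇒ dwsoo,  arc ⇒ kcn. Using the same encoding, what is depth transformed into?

ooaes

The shift depends on letter class: consonant r→c is +11, but vowel i→s is +10. Vowels shift forward by 10 and consonants shift forward by 11.
Applying it to depth: d(cons)+11=o, e(vowel)+10=o, p(cons)+11=a, t(cons)+11=e, h(cons)+11=s.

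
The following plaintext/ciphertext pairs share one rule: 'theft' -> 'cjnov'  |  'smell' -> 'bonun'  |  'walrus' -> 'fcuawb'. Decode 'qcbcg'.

Shifts by position in theft: pos 0: t→c (+9), pos 1: h→j (+2), pos 2: e→n (+9), pos 3: f→o (+9), pos 4: t→v (+2) — repeating every 3. A repeating key of period 3 is used — shifts +9, +2, +9 over and over.
Reversing it on qcbcg: q−9=h, c−2=a, b−9=s, c−9=t, g−2=e.

haste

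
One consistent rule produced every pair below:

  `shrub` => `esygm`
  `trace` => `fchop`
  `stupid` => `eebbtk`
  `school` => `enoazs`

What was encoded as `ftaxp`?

title

Shifts by position in shrub: pos 0: s→e (+12), pos 1: h→s (+11), pos 2: r→y (+7), pos 3: u→g (+12), pos 4: b→m (+11) — repeating every 3. A repeating key of period 3 is used — shifts +12, +11, +7 over and over.
Decoding ftaxp: f−12=t, t−11=i, a−7=t, x−12=l, p−11=e.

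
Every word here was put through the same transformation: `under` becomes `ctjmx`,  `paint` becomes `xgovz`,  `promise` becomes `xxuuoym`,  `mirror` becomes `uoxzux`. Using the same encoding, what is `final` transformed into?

notir

Shifts by position in under: pos 0: u→c (+8), pos 1: n→t (+6), pos 2: d→j (+6), pos 3: e→m (+8), pos 4: r→x (+6) — repeating every 3. It's a Vigenère-style cipher with numeric key [8,6,6]: position i shifts by key[i mod 3].
For final: f+8=n, i+6=o, n+6=t, a+8=i, l+6=r.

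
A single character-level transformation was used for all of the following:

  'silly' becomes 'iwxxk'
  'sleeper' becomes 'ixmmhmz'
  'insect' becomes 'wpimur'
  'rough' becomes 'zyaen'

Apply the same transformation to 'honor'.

s(18)→i(8) and i(8)→w(22) fit y≡9x+2 (mod 26); the inverse of 9 mod 26 is 3. This is an affine cipher: with a=0,…,z=25, each position x becomes (9x+2) mod 26.
For honor: h(7)→9·7+2≡13=n; o(14)→9·14+2≡24=y; n(13)→9·13+2≡15=p; o(14)→9·14+2≡24=y; r(17)→9·17+2≡25=z (all mod 26).

nypyz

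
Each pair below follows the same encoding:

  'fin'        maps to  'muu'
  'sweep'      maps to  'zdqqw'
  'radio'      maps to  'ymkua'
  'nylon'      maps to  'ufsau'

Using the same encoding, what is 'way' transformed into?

The rule splits by letter class: vowels +12, consonants +7.
For way: w(cons)+7=d, a(vowel)+12=m, y(cons)+7=f.

dmf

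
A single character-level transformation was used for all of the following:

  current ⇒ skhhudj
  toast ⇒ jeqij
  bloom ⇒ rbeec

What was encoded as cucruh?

Each letter is shifted forward by 16 in the alphabet (a Caesar shift of +16).
Decoding cucruh: c−16=m, u−16=e, c−16=m, r−16=b, u−16=e, h−16=r.

member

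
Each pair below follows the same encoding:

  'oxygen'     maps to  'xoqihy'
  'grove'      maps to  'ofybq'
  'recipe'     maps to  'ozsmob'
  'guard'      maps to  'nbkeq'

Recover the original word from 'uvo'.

elk

The word is reversed, then every letter is shifted forward by 10.
Decoding uvo: shift back: u−10=k, v−10=l, o−10=e → kle; then reverse → elk.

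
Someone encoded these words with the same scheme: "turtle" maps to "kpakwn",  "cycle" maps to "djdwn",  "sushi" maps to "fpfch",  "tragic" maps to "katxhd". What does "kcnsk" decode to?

t(19)→k(10) and u(20)→p(15) fit y≡5x+19 (mod 26); the inverse of 5 mod 26 is 21. Treating letters as 0–25, the rule is x ↦ 5x + 19 (mod 26).
Undoing it on kcnsk: k(10)→21·(10−19)≡19=t; c(2)→21·(2−19)≡7=h; n(13)→21·(13−19)≡4=e; s(18)→21·(18−19)≡5=f; k(10)→21·(10−19)≡19=t (all mod 26).

theft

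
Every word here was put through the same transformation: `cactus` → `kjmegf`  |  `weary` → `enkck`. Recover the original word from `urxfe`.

In cactus: c→k is +8, a→j is +9, c→m is +10, t→e is +11 — the shift increases by 1 each position. The shift increases by 1 at each position, starting from +8: 8, 9, 10, ….
Reversing it on urxfe: u−8=m, r−9=i, x−10=n, f−11=u, e−12=s.

minus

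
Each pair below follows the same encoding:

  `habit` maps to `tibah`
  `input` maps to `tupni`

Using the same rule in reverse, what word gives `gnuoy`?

young

The output letters match the input read backwards: habit reversed is tibah. The word is simply reversed.
Decoding gnuoy: then reverse → young.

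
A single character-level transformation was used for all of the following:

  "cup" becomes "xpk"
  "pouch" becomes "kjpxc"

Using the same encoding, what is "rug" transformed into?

mpb

It's a constant shift of +21 (ROT21).
Applying it to rug: r+21=m, u+21=p, g+21=b.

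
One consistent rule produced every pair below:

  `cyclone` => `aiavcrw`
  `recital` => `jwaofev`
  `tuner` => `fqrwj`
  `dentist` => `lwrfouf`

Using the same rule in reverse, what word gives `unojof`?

spirit

c(2)→a(0) and y(24)→i(8) fit y≡11x+4 (mod 26); the inverse of 11 mod 26 is 19. This is an affine cipher: with a=0,…,z=25, each position x becomes (11x+4) mod 26.
Decoding unojof: u(20)→19·(20−4)≡18=s; n(13)→19·(13−4)≡15=p; o(14)→19·(14−4)≡8=i; j(9)→19·(9−4)≡17=r; o(14)→19·(14−4)≡8=i; f(5)→19·(5−4)≡19=t (all mod 26).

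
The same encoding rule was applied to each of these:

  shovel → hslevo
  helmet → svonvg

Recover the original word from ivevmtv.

revenge

Each pair mirrors across the alphabet (s↔h, h↔s, o↔l): positions sum to 25. Letters are reflected about the middle of the alphabet (position → 25−position): Atbash.
Reversing it on ivevmtv: i↔r, v↔e, e↔v, v↔e, m↔n, t↔g, v↔e.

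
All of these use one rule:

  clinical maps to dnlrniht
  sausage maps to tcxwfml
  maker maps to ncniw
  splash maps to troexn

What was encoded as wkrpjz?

violet

In clinical: c→d is +1, l→n is +2, i→l is +3, n→r is +4 — the shift increases by 1 each position. The shift increases by 1 at each position, starting from +1: 1, 2, 3, ….
Reversing it on wkrpjz: w−1=v, k−2=i, r−3=o, p−4=l, j−5=e, z−6=t.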